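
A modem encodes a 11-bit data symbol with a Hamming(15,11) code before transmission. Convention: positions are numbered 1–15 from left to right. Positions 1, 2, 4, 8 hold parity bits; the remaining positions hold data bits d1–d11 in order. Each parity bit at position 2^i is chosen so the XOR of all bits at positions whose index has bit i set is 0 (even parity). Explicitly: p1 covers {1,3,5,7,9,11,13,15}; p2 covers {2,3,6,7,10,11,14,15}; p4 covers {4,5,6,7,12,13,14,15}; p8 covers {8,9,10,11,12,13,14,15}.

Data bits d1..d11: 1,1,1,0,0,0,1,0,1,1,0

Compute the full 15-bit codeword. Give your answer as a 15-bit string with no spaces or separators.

Place data at non-parity positions: p1 p2 1 p4 1 1 0 p8 0 0 1 0 1 1 0
p1 (pos 1,3,5,7,9,11,13,15): XOR of data positions = 1⊕1⊕0⊕0⊕1⊕1⊕0 = 0
p2 (pos 2,3,6,7,10,11,14,15): XOR of data positions = 1⊕1⊕0⊕0⊕1⊕1⊕0 = 0
p4 (pos 4,5,6,7,12,13,14,15): XOR of data positions = 1⊕1⊕0⊕0⊕1⊕1⊕0 = 0
p8 (pos 8,9,10,11,12,13,14,15): XOR of data positions = 0⊕0⊕1⊕0⊕1⊕1⊕0 = 1
Codeword: 001011010010110

001011010010110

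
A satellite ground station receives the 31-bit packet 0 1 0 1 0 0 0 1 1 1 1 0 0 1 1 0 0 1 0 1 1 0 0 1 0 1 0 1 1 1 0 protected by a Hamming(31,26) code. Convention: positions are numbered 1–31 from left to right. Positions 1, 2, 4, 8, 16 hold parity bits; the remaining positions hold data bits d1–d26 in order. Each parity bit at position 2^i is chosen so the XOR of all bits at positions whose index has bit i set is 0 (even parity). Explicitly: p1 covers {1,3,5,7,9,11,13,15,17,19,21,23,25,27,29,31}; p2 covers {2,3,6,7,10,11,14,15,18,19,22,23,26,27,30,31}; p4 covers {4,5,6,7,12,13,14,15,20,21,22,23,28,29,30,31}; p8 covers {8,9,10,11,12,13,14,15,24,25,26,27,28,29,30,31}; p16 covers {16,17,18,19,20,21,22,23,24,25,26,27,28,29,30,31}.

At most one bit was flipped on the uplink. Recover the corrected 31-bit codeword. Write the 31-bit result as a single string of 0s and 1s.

0101000101100110010110010101110

s1 (pos 1,3,5,7,9,11,13,15,17,19,21,23,25,27,29,31): 0⊕0⊕0⊕0⊕1⊕1⊕0⊕1⊕0⊕0⊕1⊕0⊕0⊕0⊕1⊕0 = 1
s2 (pos 2,3,6,7,10,11,14,15,18,19,22,23,26,27,30,31): 1⊕0⊕0⊕0⊕1⊕1⊕1⊕1⊕1⊕0⊕0⊕0⊕1⊕0⊕1⊕0 = 0
s4 (pos 4,5,6,7,12,13,14,15,20,21,22,23,28,29,30,31): 1⊕0⊕0⊕0⊕0⊕0⊕1⊕1⊕1⊕1⊕0⊕0⊕1⊕1⊕1⊕0 = 0
s8 (pos 8,9,10,11,12,13,14,15,24,25,26,27,28,29,30,31): 1⊕1⊕1⊕1⊕0⊕0⊕1⊕1⊕1⊕0⊕1⊕0⊕1⊕1⊕1⊕0 = 1
s16 (pos 16,17,18,19,20,21,22,23,24,25,26,27,28,29,30,31): 0⊕0⊕1⊕0⊕1⊕1⊕0⊕0⊕1⊕0⊕1⊕0⊕1⊕1⊕1⊕0 = 0
Syndrome s16…s1 = 01001 → error at position 9.
Flip position 9: 0101000111100110010110010101110 → 0101000101100110010110010101110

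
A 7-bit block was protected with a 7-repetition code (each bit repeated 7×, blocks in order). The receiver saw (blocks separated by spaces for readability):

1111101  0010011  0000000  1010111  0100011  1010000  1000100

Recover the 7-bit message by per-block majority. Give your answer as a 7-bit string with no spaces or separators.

1001000

Block 1 (1111101): 6 ones → 1
Block 2 (0010011): 3 ones → 0
Block 3 (0000000): 0 ones → 0
Block 4 (1010111): 5 ones → 1
Block 5 (0100011): 3 ones → 0
Block 6 (1010000): 2 ones → 0
Block 7 (1000100): 2 ones → 0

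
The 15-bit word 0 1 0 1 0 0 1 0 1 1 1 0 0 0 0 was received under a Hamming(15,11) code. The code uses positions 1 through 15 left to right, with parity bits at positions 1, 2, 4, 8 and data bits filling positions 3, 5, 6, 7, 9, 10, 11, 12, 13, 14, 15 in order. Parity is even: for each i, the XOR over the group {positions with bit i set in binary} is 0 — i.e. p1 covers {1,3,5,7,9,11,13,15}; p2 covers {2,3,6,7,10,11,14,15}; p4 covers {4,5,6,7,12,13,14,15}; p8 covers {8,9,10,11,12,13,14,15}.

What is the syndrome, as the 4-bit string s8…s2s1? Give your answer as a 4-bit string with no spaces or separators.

1001

s1 (pos 1,3,5,7,9,11,13,15): 0⊕0⊕0⊕1⊕1⊕1⊕0⊕0 = 1
s2 (pos 2,3,6,7,10,11,14,15): 1⊕0⊕0⊕1⊕1⊕1⊕0⊕0 = 0
s4 (pos 4,5,6,7,12,13,14,15): 1⊕0⊕0⊕1⊕0⊕0⊕0⊕0 = 0
s8 (pos 8,9,10,11,12,13,14,15): 0⊕1⊕1⊕1⊕0⊕0⊕0⊕0 = 1
Syndrome s8…s1 = 1001 → error at position 9.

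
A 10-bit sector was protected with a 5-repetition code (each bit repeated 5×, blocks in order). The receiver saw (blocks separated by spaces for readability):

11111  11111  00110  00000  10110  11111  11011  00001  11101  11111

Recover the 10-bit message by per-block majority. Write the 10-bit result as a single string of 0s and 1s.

Block 1 (11111): 5 ones → 1
Block 2 (11111): 5 ones → 1
Block 3 (00110): 2 ones → 0
Block 4 (00000): 0 ones → 0
Block 5 (10110): 3 ones → 1
Block 6 (11111): 5 ones → 1
Block 7 (11011): 4 ones → 1
Block 8 (00001): 1 one → 0
Block 9 (11101): 4 ones → 1
Block 10 (11111): 5 ones → 1

1100111011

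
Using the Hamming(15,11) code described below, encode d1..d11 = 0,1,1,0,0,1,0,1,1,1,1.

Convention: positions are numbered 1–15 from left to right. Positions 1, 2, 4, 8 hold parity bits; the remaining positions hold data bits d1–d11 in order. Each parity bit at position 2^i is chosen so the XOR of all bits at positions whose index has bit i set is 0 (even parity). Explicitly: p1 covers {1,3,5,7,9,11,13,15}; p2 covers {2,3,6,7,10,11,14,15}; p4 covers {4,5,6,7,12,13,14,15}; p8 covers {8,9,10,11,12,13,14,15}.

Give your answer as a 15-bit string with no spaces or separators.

100011010101111

Place data at non-parity positions: p1 p2 0 p4 1 1 0 p8 0 1 0 1 1 1 1
p1 (pos 1,3,5,7,9,11,13,15): XOR of data positions = 0⊕1⊕0⊕0⊕0⊕1⊕1 = 1
p2 (pos 2,3,6,7,10,11,14,15): XOR of data positions = 0⊕1⊕0⊕1⊕0⊕1⊕1 = 0
p4 (pos 4,5,6,7,12,13,14,15): XOR of data positions = 1⊕1⊕0⊕1⊕1⊕1⊕1 = 0
p8 (pos 8,9,10,11,12,13,14,15): XOR of data positions = 0⊕1⊕0⊕1⊕1⊕1⊕1 = 1
Codeword: 100011010101111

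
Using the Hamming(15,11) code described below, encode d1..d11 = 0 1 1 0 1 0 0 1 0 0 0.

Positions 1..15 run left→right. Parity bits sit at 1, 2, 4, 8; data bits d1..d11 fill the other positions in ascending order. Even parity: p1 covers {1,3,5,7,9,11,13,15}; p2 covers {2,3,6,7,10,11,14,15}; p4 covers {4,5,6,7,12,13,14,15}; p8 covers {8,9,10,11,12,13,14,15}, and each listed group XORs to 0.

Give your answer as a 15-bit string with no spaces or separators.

Place data at non-parity positions: p1 p2 0 p4 1 1 0 p8 1 0 0 1 0 0 0
p1 (pos 1,3,5,7,9,11,13,15): XOR of data positions = 0⊕1⊕0⊕1⊕0⊕0⊕0 = 0
p2 (pos 2,3,6,7,10,11,14,15): XOR of data positions = 0⊕1⊕0⊕0⊕0⊕0⊕0 = 1
p4 (pos 4,5,6,7,12,13,14,15): XOR of data positions = 1⊕1⊕0⊕1⊕0⊕0⊕0 = 1
p8 (pos 8,9,10,11,12,13,14,15): XOR of data positions = 1⊕0⊕0⊕1⊕0⊕0⊕0 = 0
Codeword: 010111001001000

010111001001000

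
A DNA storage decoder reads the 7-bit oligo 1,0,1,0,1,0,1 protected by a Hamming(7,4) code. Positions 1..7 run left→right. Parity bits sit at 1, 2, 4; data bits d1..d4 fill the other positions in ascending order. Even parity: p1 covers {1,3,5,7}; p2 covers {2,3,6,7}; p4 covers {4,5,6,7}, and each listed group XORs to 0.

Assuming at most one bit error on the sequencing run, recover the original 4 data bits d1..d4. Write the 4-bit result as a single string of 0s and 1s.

s1 (pos 1,3,5,7): 1⊕1⊕1⊕1 = 0
s2 (pos 2,3,6,7): 0⊕1⊕0⊕1 = 0
s4 (pos 4,5,6,7): 0⊕1⊕0⊕1 = 0
Syndrome s4…s1 = 000 → no error.
Read data bits from positions 3,5,6,7: 1101

1101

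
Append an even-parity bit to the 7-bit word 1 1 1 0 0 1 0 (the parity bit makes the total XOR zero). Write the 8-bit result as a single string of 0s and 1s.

11100100

XOR of the 7 data bits: 1⊕1⊕1⊕0⊕0⊕1⊕0 = 0
Parity bit = 0 (so all 8 bits XOR to 0).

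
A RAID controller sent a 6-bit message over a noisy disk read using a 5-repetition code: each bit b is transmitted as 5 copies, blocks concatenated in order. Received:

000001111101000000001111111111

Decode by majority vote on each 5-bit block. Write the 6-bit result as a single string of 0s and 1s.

Block 1 (00000): 0 ones → 0
Block 2 (11111): 5 ones → 1
Block 3 (01000): 1 one → 0
Block 4 (00000): 0 ones → 0
Block 5 (11111): 5 ones → 1
Block 6 (11111): 5 ones → 1

010011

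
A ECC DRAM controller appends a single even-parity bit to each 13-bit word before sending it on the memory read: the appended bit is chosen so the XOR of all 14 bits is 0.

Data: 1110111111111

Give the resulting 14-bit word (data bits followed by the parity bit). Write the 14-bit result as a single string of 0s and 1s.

11101111111110

XOR of the 13 data bits: 1⊕1⊕1⊕0⊕1⊕1⊕1⊕1⊕1⊕1⊕1⊕1⊕1 = 0
Parity bit = 0 (so all 14 bits XOR to 0).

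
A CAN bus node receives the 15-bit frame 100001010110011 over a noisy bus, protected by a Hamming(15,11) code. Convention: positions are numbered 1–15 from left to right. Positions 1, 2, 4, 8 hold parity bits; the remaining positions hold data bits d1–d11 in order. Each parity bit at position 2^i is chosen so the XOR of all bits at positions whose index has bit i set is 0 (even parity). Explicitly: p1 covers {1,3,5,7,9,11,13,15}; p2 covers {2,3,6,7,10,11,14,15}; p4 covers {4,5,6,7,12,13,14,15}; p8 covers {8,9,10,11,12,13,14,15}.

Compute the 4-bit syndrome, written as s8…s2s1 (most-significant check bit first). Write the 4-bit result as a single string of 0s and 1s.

1111

s1 (pos 1,3,5,7,9,11,13,15): 1⊕0⊕0⊕0⊕0⊕1⊕0⊕1 = 1
s2 (pos 2,3,6,7,10,11,14,15): 0⊕0⊕1⊕0⊕1⊕1⊕1⊕1 = 1
s4 (pos 4,5,6,7,12,13,14,15): 0⊕0⊕1⊕0⊕0⊕0⊕1⊕1 = 1
s8 (pos 8,9,10,11,12,13,14,15): 1⊕0⊕1⊕1⊕0⊕0⊕1⊕1 = 1
Syndrome s8…s1 = 1111 → error at position 15.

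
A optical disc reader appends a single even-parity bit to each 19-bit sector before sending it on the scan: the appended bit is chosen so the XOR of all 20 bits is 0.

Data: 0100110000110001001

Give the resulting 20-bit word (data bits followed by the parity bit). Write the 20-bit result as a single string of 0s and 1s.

XOR of the 19 data bits: 0⊕1⊕0⊕0⊕1⊕1⊕0⊕0⊕0⊕0⊕1⊕1⊕0⊕0⊕0⊕1⊕0⊕0⊕1 = 1
Parity bit = 1 (so all 20 bits XOR to 0).

01001100001100010011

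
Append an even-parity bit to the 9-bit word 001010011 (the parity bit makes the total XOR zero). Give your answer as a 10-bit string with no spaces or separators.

XOR of the 9 data bits: 0⊕0⊕1⊕0⊕1⊕0⊕0⊕1⊕1 = 0
Parity bit = 0 (so all 10 bits XOR to 0).

0010100110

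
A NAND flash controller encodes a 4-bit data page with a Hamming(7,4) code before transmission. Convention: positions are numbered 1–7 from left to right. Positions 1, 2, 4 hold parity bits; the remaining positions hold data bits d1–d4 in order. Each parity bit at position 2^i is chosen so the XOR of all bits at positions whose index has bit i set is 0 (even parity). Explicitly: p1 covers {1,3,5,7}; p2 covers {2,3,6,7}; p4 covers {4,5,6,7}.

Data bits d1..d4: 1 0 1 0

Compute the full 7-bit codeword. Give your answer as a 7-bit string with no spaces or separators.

1011010

Place data at non-parity positions: p1 p2 1 p4 0 1 0
p1 (pos 1,3,5,7): XOR of data positions = 1⊕0⊕0 = 1
p2 (pos 2,3,6,7): XOR of data positions = 1⊕1⊕0 = 0
p4 (pos 4,5,6,7): XOR of data positions = 0⊕1⊕0 = 1
Codeword: 1011010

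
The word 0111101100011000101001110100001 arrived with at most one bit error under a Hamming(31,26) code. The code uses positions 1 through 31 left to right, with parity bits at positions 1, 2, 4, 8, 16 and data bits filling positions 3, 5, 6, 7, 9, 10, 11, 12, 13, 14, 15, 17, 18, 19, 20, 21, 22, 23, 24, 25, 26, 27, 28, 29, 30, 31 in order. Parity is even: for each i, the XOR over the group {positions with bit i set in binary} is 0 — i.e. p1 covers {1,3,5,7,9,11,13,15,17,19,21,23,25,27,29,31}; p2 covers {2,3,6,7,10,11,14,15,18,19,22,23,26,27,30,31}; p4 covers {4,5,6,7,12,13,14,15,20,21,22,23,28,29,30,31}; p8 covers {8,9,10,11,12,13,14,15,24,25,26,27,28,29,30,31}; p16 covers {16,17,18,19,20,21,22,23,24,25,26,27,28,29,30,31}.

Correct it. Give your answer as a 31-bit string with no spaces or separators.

s1 (pos 1,3,5,7,9,11,13,15,17,19,21,23,25,27,29,31): 0⊕1⊕1⊕1⊕0⊕0⊕1⊕0⊕1⊕1⊕0⊕1⊕0⊕0⊕0⊕1 = 0
s2 (pos 2,3,6,7,10,11,14,15,18,19,22,23,26,27,30,31): 1⊕1⊕0⊕1⊕0⊕0⊕0⊕0⊕0⊕1⊕1⊕1⊕1⊕0⊕0⊕1 = 0
s4 (pos 4,5,6,7,12,13,14,15,20,21,22,23,28,29,30,31): 1⊕1⊕0⊕1⊕1⊕1⊕0⊕0⊕0⊕0⊕1⊕1⊕0⊕0⊕0⊕1 = 0
s8 (pos 8,9,10,11,12,13,14,15,24,25,26,27,28,29,30,31): 1⊕0⊕0⊕0⊕1⊕1⊕0⊕0⊕1⊕0⊕1⊕0⊕0⊕0⊕0⊕1 = 0
s16 (pos 16,17,18,19,20,21,22,23,24,25,26,27,28,29,30,31): 0⊕1⊕0⊕1⊕0⊕0⊕1⊕1⊕1⊕0⊕1⊕0⊕0⊕0⊕0⊕1 = 1
Syndrome s16…s1 = 10000 → error at position 16.
Flip position 16: 0111101100011000101001110100001 → 0111101100011001101001110100001

0111101100011001101001110100001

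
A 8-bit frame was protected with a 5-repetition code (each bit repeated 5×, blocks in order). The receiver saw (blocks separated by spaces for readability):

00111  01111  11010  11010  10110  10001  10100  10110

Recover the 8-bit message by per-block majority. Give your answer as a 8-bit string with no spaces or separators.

Block 1 (00111): 3 ones → 1
Block 2 (01111): 4 ones → 1
Block 3 (11010): 3 ones → 1
Block 4 (11010): 3 ones → 1
Block 5 (10110): 3 ones → 1
Block 6 (10001): 2 ones → 0
Block 7 (10100): 2 ones → 0
Block 8 (10110): 3 ones → 1

11111001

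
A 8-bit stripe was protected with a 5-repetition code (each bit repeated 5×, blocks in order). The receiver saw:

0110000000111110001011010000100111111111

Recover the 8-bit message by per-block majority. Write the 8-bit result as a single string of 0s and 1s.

Block 1 (01100): 2 ones → 0
Block 2 (00000): 0 ones → 0
Block 3 (11111): 5 ones → 1
Block 4 (00010): 1 one → 0
Block 5 (11010): 3 ones → 1
Block 6 (00010): 1 one → 0
Block 7 (01111): 4 ones → 1
Block 8 (11111): 5 ones → 1

00101011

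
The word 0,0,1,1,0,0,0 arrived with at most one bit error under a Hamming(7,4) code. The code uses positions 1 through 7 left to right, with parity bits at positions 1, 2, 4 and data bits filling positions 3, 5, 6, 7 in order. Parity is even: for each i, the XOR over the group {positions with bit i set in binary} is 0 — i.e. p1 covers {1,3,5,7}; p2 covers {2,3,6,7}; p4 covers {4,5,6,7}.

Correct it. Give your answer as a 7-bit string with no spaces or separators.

0011001

s1 (pos 1,3,5,7): 0⊕1⊕0⊕0 = 1
s2 (pos 2,3,6,7): 0⊕1⊕0⊕0 = 1
s4 (pos 4,5,6,7): 1⊕0⊕0⊕0 = 1
Syndrome s4…s1 = 111 → error at position 7.
Flip position 7: 0011000 → 0011001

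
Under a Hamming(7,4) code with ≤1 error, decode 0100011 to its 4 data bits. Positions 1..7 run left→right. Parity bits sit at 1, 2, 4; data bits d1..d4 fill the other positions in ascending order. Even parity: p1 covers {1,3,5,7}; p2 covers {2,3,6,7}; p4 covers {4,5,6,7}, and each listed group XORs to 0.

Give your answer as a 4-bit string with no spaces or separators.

s1 (pos 1,3,5,7): 0⊕0⊕0⊕1 = 1
s2 (pos 2,3,6,7): 1⊕0⊕1⊕1 = 1
s4 (pos 4,5,6,7): 0⊕0⊕1⊕1 = 0
Syndrome s4…s1 = 011 → error at position 3.
Flip position 3: 0100011 → 0110011
Read data bits from positions 3,5,6,7: 1011

1011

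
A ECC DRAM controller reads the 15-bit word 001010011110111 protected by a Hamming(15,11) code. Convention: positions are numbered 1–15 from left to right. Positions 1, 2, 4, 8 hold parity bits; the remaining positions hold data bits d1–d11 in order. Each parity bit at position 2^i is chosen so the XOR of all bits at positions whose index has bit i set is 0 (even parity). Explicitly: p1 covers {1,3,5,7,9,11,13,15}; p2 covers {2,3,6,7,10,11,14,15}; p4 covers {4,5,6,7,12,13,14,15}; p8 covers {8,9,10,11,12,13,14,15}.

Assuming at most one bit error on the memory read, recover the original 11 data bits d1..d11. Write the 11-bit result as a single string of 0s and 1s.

s1 (pos 1,3,5,7,9,11,13,15): 0⊕1⊕1⊕0⊕1⊕1⊕1⊕1 = 0
s2 (pos 2,3,6,7,10,11,14,15): 0⊕1⊕0⊕0⊕1⊕1⊕1⊕1 = 1
s4 (pos 4,5,6,7,12,13,14,15): 0⊕1⊕0⊕0⊕0⊕1⊕1⊕1 = 0
s8 (pos 8,9,10,11,12,13,14,15): 1⊕1⊕1⊕1⊕0⊕1⊕1⊕1 = 1
Syndrome s8…s1 = 1010 → error at position 10.
Flip position 10: 001010011110111 → 001010011010111
Read data bits from positions 3,5,6,7,9,10,11,12,13,14,15: 11001010111

11001010111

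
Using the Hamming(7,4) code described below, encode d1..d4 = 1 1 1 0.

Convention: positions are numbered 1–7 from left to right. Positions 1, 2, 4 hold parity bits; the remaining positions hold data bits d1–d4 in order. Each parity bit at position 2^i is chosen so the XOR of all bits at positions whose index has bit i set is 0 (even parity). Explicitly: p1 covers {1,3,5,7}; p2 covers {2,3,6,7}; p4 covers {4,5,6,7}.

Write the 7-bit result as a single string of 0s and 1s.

0010110

Place data at non-parity positions: p1 p2 1 p4 1 1 0
p1 (pos 1,3,5,7): XOR of data positions = 1⊕1⊕0 = 0
p2 (pos 2,3,6,7): XOR of data positions = 1⊕1⊕0 = 0
p4 (pos 4,5,6,7): XOR of data positions = 1⊕1⊕0 = 0
Codeword: 0010110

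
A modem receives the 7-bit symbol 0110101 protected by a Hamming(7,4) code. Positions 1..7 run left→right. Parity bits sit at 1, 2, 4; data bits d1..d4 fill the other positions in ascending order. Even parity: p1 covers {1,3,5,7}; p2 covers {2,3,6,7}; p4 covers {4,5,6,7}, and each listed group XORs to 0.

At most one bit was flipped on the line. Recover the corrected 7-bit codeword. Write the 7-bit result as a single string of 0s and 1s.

0100101

s1 (pos 1,3,5,7): 0⊕1⊕1⊕1 = 1
s2 (pos 2,3,6,7): 1⊕1⊕0⊕1 = 1
s4 (pos 4,5,6,7): 0⊕1⊕0⊕1 = 0
Syndrome s4…s1 = 011 → error at position 3.
Flip position 3: 0110101 → 0100101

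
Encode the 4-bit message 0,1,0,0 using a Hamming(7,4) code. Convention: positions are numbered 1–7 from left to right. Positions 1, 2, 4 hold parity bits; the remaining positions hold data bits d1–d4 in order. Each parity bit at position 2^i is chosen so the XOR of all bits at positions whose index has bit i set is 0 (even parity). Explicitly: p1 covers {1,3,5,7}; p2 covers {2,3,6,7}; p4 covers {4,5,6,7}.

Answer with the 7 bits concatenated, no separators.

Place data at non-parity positions: p1 p2 0 p4 1 0 0
p1 (pos 1,3,5,7): XOR of data positions = 0⊕1⊕0 = 1
p2 (pos 2,3,6,7): XOR of data positions = 0⊕0⊕0 = 0
p4 (pos 4,5,6,7): XOR of data positions = 1⊕0⊕0 = 1
Codeword: 1001100

1001100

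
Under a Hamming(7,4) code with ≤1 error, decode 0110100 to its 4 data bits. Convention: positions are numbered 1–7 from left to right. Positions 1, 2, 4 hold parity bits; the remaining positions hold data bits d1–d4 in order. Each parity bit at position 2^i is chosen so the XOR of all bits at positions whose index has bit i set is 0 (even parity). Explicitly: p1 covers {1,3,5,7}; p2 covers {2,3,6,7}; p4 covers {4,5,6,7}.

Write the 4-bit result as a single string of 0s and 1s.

s1 (pos 1,3,5,7): 0⊕1⊕1⊕0 = 0
s2 (pos 2,3,6,7): 1⊕1⊕0⊕0 = 0
s4 (pos 4,5,6,7): 0⊕1⊕0⊕0 = 1
Syndrome s4…s1 = 100 → error at position 4.
Flip position 4: 0110100 → 0111100
Read data bits from positions 3,5,6,7: 1100

1100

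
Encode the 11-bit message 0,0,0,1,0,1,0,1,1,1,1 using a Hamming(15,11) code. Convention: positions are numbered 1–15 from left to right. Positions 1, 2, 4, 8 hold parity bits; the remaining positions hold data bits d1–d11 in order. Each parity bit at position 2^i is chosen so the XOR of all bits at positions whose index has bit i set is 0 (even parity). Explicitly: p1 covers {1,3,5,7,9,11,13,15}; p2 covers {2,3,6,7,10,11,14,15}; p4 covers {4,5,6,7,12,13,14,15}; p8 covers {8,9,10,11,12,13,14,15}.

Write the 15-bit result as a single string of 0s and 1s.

100100110101111

Place data at non-parity positions: p1 p2 0 p4 0 0 1 p8 0 1 0 1 1 1 1
p1 (pos 1,3,5,7,9,11,13,15): XOR of data positions = 0⊕0⊕1⊕0⊕0⊕1⊕1 = 1
p2 (pos 2,3,6,7,10,11,14,15): XOR of data positions = 0⊕0⊕1⊕1⊕0⊕1⊕1 = 0
p4 (pos 4,5,6,7,12,13,14,15): XOR of data positions = 0⊕0⊕1⊕1⊕1⊕1⊕1 = 1
p8 (pos 8,9,10,11,12,13,14,15): XOR of data positions = 0⊕1⊕0⊕1⊕1⊕1⊕1 = 1
Codeword: 100100110101111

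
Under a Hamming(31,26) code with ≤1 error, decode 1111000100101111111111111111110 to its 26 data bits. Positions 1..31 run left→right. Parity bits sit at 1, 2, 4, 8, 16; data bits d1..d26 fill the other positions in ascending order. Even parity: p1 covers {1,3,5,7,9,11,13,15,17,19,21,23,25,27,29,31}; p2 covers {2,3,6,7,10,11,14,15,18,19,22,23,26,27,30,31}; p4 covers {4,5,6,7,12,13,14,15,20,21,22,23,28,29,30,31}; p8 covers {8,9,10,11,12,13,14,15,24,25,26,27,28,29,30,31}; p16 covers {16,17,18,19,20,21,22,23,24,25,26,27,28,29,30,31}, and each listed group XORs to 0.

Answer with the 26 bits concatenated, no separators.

10000010111111011111111110

s1 (pos 1,3,5,7,9,11,13,15,17,19,21,23,25,27,29,31): 1⊕1⊕0⊕0⊕0⊕1⊕1⊕1⊕1⊕1⊕1⊕1⊕1⊕1⊕1⊕0 = 0
s2 (pos 2,3,6,7,10,11,14,15,18,19,22,23,26,27,30,31): 1⊕1⊕0⊕0⊕0⊕1⊕1⊕1⊕1⊕1⊕1⊕1⊕1⊕1⊕1⊕0 = 0
s4 (pos 4,5,6,7,12,13,14,15,20,21,22,23,28,29,30,31): 1⊕0⊕0⊕0⊕0⊕1⊕1⊕1⊕1⊕1⊕1⊕1⊕1⊕1⊕1⊕0 = 1
s8 (pos 8,9,10,11,12,13,14,15,24,25,26,27,28,29,30,31): 1⊕0⊕0⊕1⊕0⊕1⊕1⊕1⊕1⊕1⊕1⊕1⊕1⊕1⊕1⊕0 = 0
s16 (pos 16,17,18,19,20,21,22,23,24,25,26,27,28,29,30,31): 1⊕1⊕1⊕1⊕1⊕1⊕1⊕1⊕1⊕1⊕1⊕1⊕1⊕1⊕1⊕0 = 1
Syndrome s16…s1 = 10100 → error at position 20.
Flip position 20: 1111000100101111111111111111110 → 1111000100101111111011111111110
Read data bits from positions 3,5,6,7,9,10,11,12,13,14,15,17,18,19,20,21,22,23,24,25,26,27,28,29,30,31: 10000010111111011111111110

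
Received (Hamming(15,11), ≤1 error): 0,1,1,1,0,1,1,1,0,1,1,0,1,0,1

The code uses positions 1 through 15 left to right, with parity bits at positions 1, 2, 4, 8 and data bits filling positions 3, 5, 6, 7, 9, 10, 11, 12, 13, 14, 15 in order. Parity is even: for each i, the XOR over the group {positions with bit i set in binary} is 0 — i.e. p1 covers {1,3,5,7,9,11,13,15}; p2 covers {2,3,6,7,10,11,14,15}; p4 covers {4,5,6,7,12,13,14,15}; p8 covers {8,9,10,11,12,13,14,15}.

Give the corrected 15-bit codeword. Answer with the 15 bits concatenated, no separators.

s1 (pos 1,3,5,7,9,11,13,15): 0⊕1⊕0⊕1⊕0⊕1⊕1⊕1 = 1
s2 (pos 2,3,6,7,10,11,14,15): 1⊕1⊕1⊕1⊕1⊕1⊕0⊕1 = 1
s4 (pos 4,5,6,7,12,13,14,15): 1⊕0⊕1⊕1⊕0⊕1⊕0⊕1 = 1
s8 (pos 8,9,10,11,12,13,14,15): 1⊕0⊕1⊕1⊕0⊕1⊕0⊕1 = 1
Syndrome s8…s1 = 1111 → error at position 15.
Flip position 15: 011101110110101 → 011101110110100

011101110110100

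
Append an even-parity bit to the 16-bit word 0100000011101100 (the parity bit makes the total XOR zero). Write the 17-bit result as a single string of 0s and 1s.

XOR of the 16 data bits: 0⊕1⊕0⊕0⊕0⊕0⊕0⊕0⊕1⊕1⊕1⊕0⊕1⊕1⊕0⊕0 = 0
Parity bit = 0 (so all 17 bits XOR to 0).

01000000111011000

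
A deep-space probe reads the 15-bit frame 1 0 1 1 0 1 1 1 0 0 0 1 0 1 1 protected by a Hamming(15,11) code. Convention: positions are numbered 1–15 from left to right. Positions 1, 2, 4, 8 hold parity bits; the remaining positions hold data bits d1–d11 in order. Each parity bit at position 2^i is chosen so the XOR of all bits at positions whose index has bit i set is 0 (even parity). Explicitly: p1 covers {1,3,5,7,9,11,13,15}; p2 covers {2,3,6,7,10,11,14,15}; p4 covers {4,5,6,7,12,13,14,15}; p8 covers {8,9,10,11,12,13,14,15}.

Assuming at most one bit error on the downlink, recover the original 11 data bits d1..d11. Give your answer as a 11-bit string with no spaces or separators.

s1 (pos 1,3,5,7,9,11,13,15): 1⊕1⊕0⊕1⊕0⊕0⊕0⊕1 = 0
s2 (pos 2,3,6,7,10,11,14,15): 0⊕1⊕1⊕1⊕0⊕0⊕1⊕1 = 1
s4 (pos 4,5,6,7,12,13,14,15): 1⊕0⊕1⊕1⊕1⊕0⊕1⊕1 = 0
s8 (pos 8,9,10,11,12,13,14,15): 1⊕0⊕0⊕0⊕1⊕0⊕1⊕1 = 0
Syndrome s8…s1 = 0010 → error at position 2.
Flip position 2: 101101110001011 → 111101110001011
Read data bits from positions 3,5,6,7,9,10,11,12,13,14,15: 10110001011

10110001011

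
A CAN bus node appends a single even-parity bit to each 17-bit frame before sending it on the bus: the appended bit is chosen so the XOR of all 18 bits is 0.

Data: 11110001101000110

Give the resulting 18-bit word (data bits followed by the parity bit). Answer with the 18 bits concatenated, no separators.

XOR of the 17 data bits: 1⊕1⊕1⊕1⊕0⊕0⊕0⊕1⊕1⊕0⊕1⊕0⊕0⊕0⊕1⊕1⊕0 = 1
Parity bit = 1 (so all 18 bits XOR to 0).

111100011010001101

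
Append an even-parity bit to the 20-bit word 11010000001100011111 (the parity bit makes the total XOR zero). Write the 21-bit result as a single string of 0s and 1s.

110100000011000111110

XOR of the 20 data bits: 1⊕1⊕0⊕1⊕0⊕0⊕0⊕0⊕0⊕0⊕1⊕1⊕0⊕0⊕0⊕1⊕1⊕1⊕1⊕1 = 0
Parity bit = 0 (so all 21 bits XOR to 0).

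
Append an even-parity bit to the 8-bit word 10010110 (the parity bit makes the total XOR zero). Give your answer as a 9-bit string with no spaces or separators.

100101100

XOR of the 8 data bits: 1⊕0⊕0⊕1⊕0⊕1⊕1⊕0 = 0
Parity bit = 0 (so all 9 bits XOR to 0).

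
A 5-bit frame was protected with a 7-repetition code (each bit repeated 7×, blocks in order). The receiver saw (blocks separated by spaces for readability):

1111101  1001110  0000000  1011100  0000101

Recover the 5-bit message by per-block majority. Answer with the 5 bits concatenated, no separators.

Block 1 (1111101): 6 ones → 1
Block 2 (1001110): 4 ones → 1
Block 3 (0000000): 0 ones → 0
Block 4 (1011100): 4 ones → 1
Block 5 (0000101): 2 ones → 0

11010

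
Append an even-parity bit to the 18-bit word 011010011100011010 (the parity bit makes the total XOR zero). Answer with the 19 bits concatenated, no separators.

XOR of the 18 data bits: 0⊕1⊕1⊕0⊕1⊕0⊕0⊕1⊕1⊕1⊕0⊕0⊕0⊕1⊕1⊕0⊕1⊕0 = 1
Parity bit = 1 (so all 19 bits XOR to 0).

0110100111000110101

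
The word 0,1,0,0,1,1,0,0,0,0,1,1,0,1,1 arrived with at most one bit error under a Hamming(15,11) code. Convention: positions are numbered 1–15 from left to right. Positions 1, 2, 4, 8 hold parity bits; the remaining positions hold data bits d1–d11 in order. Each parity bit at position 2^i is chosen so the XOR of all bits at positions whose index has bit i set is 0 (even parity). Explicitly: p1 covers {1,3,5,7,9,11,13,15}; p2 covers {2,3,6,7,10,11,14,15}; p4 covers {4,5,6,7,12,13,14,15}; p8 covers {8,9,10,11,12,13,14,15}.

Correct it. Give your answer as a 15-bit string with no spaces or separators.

s1 (pos 1,3,5,7,9,11,13,15): 0⊕0⊕1⊕0⊕0⊕1⊕0⊕1 = 1
s2 (pos 2,3,6,7,10,11,14,15): 1⊕0⊕1⊕0⊕0⊕1⊕1⊕1 = 1
s4 (pos 4,5,6,7,12,13,14,15): 0⊕1⊕1⊕0⊕1⊕0⊕1⊕1 = 1
s8 (pos 8,9,10,11,12,13,14,15): 0⊕0⊕0⊕1⊕1⊕0⊕1⊕1 = 0
Syndrome s8…s1 = 0111 → error at position 7.
Flip position 7: 010011000011011 → 010011100011011

010011100011011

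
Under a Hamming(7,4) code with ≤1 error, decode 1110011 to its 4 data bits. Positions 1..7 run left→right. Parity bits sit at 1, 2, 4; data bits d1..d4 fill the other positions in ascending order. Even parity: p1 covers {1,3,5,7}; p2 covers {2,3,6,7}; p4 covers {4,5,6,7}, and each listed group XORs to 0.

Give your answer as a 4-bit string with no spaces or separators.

s1 (pos 1,3,5,7): 1⊕1⊕0⊕1 = 1
s2 (pos 2,3,6,7): 1⊕1⊕1⊕1 = 0
s4 (pos 4,5,6,7): 0⊕0⊕1⊕1 = 0
Syndrome s4…s1 = 001 → error at position 1.
Flip position 1: 1110011 → 0110011
Read data bits from positions 3,5,6,7: 1011

1011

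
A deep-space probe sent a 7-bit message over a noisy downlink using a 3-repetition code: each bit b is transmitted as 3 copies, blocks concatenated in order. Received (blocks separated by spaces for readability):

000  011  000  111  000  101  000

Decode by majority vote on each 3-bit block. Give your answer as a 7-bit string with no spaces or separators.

Block 1 (000): 0 ones → 0
Block 2 (011): 2 ones → 1
Block 3 (000): 0 ones → 0
Block 4 (111): 3 ones → 1
Block 5 (000): 0 ones → 0
Block 6 (101): 2 ones → 1
Block 7 (000): 0 ones → 0

0101010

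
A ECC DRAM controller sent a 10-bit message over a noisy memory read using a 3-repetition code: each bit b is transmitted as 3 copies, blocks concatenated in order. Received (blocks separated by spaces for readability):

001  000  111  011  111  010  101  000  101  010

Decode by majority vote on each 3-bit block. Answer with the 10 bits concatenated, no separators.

0011101010

Block 1 (001): 1 one → 0
Block 2 (000): 0 ones → 0
Block 3 (111): 3 ones → 1
Block 4 (011): 2 ones → 1
Block 5 (111): 3 ones → 1
Block 6 (010): 1 one → 0
Block 7 (101): 2 ones → 1
Block 8 (000): 0 ones → 0
Block 9 (101): 2 ones → 1
Block 10 (010): 1 one → 0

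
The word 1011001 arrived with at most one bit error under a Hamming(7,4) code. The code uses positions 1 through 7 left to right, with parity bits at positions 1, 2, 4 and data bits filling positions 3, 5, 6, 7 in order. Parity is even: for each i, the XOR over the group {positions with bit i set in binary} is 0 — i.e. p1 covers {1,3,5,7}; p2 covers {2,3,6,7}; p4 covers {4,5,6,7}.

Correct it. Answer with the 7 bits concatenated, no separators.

0011001

s1 (pos 1,3,5,7): 1⊕1⊕0⊕1 = 1
s2 (pos 2,3,6,7): 0⊕1⊕0⊕1 = 0
s4 (pos 4,5,6,7): 1⊕0⊕0⊕1 = 0
Syndrome s4…s1 = 001 → error at position 1.
Flip position 1: 1011001 → 0011001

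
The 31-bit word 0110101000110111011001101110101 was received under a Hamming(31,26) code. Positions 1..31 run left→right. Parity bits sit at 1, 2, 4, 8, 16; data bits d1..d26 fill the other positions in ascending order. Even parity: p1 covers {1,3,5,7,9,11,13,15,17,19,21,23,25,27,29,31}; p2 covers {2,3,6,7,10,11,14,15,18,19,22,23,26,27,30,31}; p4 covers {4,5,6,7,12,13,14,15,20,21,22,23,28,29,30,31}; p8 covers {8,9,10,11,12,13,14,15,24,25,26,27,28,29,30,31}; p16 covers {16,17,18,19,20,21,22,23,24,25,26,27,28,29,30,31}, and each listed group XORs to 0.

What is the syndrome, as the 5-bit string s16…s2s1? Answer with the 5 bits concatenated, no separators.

01111

s1 (pos 1,3,5,7,9,11,13,15,17,19,21,23,25,27,29,31): 0⊕1⊕1⊕1⊕0⊕1⊕0⊕1⊕0⊕1⊕0⊕1⊕1⊕1⊕1⊕1 = 1
s2 (pos 2,3,6,7,10,11,14,15,18,19,22,23,26,27,30,31): 1⊕1⊕0⊕1⊕0⊕1⊕1⊕1⊕1⊕1⊕1⊕1⊕1⊕1⊕0⊕1 = 1
s4 (pos 4,5,6,7,12,13,14,15,20,21,22,23,28,29,30,31): 0⊕1⊕0⊕1⊕1⊕0⊕1⊕1⊕0⊕0⊕1⊕1⊕0⊕1⊕0⊕1 = 1
s8 (pos 8,9,10,11,12,13,14,15,24,25,26,27,28,29,30,31): 0⊕0⊕0⊕1⊕1⊕0⊕1⊕1⊕0⊕1⊕1⊕1⊕0⊕1⊕0⊕1 = 1
s16 (pos 16,17,18,19,20,21,22,23,24,25,26,27,28,29,30,31): 1⊕0⊕1⊕1⊕0⊕0⊕1⊕1⊕0⊕1⊕1⊕1⊕0⊕1⊕0⊕1 = 0
Syndrome s16…s1 = 01111 → error at position 15.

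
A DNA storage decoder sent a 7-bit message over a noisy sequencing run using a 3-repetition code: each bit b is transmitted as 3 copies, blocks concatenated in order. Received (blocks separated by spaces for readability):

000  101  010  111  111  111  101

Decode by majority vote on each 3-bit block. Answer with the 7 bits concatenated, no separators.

0101111

Block 1 (000): 0 ones → 0
Block 2 (101): 2 ones → 1
Block 3 (010): 1 one → 0
Block 4 (111): 3 ones → 1
Block 5 (111): 3 ones → 1
Block 6 (111): 3 ones → 1
Block 7 (101): 2 ones → 1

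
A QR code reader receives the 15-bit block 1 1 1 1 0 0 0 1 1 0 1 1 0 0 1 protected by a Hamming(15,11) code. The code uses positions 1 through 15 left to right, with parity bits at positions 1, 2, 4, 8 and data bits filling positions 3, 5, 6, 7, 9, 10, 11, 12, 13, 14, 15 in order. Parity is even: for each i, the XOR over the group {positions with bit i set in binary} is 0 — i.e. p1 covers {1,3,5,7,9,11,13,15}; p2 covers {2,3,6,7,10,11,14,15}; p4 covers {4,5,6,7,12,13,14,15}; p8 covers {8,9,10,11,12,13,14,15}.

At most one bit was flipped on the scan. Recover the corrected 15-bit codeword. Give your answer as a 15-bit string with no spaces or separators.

111100011011101

s1 (pos 1,3,5,7,9,11,13,15): 1⊕1⊕0⊕0⊕1⊕1⊕0⊕1 = 1
s2 (pos 2,3,6,7,10,11,14,15): 1⊕1⊕0⊕0⊕0⊕1⊕0⊕1 = 0
s4 (pos 4,5,6,7,12,13,14,15): 1⊕0⊕0⊕0⊕1⊕0⊕0⊕1 = 1
s8 (pos 8,9,10,11,12,13,14,15): 1⊕1⊕0⊕1⊕1⊕0⊕0⊕1 = 1
Syndrome s8…s1 = 1101 → error at position 13.
Flip position 13: 111100011011001 → 111100011011101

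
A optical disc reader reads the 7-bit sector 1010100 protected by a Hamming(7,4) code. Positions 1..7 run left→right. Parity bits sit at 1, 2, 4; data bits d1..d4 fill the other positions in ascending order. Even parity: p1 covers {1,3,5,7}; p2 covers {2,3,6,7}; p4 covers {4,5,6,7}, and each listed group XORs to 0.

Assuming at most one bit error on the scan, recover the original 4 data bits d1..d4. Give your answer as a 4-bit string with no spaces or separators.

s1 (pos 1,3,5,7): 1⊕1⊕1⊕0 = 1
s2 (pos 2,3,6,7): 0⊕1⊕0⊕0 = 1
s4 (pos 4,5,6,7): 0⊕1⊕0⊕0 = 1
Syndrome s4…s1 = 111 → error at position 7.
Flip position 7: 1010100 → 1010101
Read data bits from positions 3,5,6,7: 1101

1101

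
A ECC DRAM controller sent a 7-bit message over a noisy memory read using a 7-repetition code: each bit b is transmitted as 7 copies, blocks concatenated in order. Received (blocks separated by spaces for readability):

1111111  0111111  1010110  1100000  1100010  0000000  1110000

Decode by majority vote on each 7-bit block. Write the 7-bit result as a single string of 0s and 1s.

Block 1 (1111111): 7 ones → 1
Block 2 (0111111): 6 ones → 1
Block 3 (1010110): 4 ones → 1
Block 4 (1100000): 2 ones → 0
Block 5 (1100010): 3 ones → 0
Block 6 (0000000): 0 ones → 0
Block 7 (1110000): 3 ones → 0

1110000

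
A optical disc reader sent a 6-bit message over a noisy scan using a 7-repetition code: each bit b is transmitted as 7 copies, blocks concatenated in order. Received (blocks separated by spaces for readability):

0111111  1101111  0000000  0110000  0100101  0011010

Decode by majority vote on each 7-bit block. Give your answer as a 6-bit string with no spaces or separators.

110000

Block 1 (0111111): 6 ones → 1
Block 2 (1101111): 6 ones → 1
Block 3 (0000000): 0 ones → 0
Block 4 (0110000): 2 ones → 0
Block 5 (0100101): 3 ones → 0
Block 6 (0011010): 3 ones → 0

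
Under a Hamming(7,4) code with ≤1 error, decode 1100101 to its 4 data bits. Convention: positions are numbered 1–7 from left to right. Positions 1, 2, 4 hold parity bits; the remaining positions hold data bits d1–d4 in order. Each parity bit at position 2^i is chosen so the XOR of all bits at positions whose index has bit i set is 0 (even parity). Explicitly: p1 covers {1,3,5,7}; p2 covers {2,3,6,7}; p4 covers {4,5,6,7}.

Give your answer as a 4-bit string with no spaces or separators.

0101

s1 (pos 1,3,5,7): 1⊕0⊕1⊕1 = 1
s2 (pos 2,3,6,7): 1⊕0⊕0⊕1 = 0
s4 (pos 4,5,6,7): 0⊕1⊕0⊕1 = 0
Syndrome s4…s1 = 001 → error at position 1.
Flip position 1: 1100101 → 0100101
Read data bits from positions 3,5,6,7: 0101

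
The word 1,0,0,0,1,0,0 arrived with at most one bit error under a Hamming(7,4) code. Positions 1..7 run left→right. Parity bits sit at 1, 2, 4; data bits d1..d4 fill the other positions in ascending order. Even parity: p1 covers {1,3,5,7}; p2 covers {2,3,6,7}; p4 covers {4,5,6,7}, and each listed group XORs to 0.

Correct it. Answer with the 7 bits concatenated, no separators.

1001100

s1 (pos 1,3,5,7): 1⊕0⊕1⊕0 = 0
s2 (pos 2,3,6,7): 0⊕0⊕0⊕0 = 0
s4 (pos 4,5,6,7): 0⊕1⊕0⊕0 = 1
Syndrome s4…s1 = 100 → error at position 4.
Flip position 4: 1000100 → 1001100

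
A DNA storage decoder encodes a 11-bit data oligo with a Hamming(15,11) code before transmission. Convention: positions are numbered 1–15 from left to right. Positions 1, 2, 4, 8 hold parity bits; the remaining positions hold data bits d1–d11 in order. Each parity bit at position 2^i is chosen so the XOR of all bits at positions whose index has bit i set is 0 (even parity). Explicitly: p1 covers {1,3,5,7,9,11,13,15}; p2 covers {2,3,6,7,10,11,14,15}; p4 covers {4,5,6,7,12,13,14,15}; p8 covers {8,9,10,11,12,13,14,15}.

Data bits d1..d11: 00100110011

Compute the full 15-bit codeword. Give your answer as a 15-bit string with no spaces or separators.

010101000110011

Place data at non-parity positions: p1 p2 0 p4 0 1 0 p8 0 1 1 0 0 1 1
p1 (pos 1,3,5,7,9,11,13,15): XOR of data positions = 0⊕0⊕0⊕0⊕1⊕0⊕1 = 0
p2 (pos 2,3,6,7,10,11,14,15): XOR of data positions = 0⊕1⊕0⊕1⊕1⊕1⊕1 = 1
p4 (pos 4,5,6,7,12,13,14,15): XOR of data positions = 0⊕1⊕0⊕0⊕0⊕1⊕1 = 1
p8 (pos 8,9,10,11,12,13,14,15): XOR of data positions = 0⊕1⊕1⊕0⊕0⊕1⊕1 = 0
Codeword: 010101000110011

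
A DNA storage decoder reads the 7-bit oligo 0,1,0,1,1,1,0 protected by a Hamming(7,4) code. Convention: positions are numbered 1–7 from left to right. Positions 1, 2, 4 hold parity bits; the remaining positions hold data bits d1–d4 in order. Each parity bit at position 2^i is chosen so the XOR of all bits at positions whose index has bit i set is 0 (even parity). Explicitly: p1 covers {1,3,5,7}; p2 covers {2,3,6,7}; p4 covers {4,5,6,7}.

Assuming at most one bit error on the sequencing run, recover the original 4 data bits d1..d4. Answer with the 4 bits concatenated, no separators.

0010

s1 (pos 1,3,5,7): 0⊕0⊕1⊕0 = 1
s2 (pos 2,3,6,7): 1⊕0⊕1⊕0 = 0
s4 (pos 4,5,6,7): 1⊕1⊕1⊕0 = 1
Syndrome s4…s1 = 101 → error at position 5.
Flip position 5: 0101110 → 0101010
Read data bits from positions 3,5,6,7: 0010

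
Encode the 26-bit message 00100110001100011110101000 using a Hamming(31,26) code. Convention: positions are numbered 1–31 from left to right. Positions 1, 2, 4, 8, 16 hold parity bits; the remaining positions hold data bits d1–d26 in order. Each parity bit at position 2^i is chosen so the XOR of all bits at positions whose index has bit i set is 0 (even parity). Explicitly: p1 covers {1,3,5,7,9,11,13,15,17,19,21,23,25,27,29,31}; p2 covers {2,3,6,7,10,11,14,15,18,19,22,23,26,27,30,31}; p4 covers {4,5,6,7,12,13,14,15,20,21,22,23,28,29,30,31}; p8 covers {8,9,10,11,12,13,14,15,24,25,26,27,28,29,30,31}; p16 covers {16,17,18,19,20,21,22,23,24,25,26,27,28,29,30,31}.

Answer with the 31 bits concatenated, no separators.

1100010001100011100011110101000

Place data at non-parity positions: p1 p2 0 p4 0 1 0 p8 0 1 1 0 0 0 1 p16 1 0 0 0 1 1 1 1 0 1 0 1 0 0 0
p1 (pos 1,3,5,7,9,11,13,15,17,19,21,23,25,27,29,31): XOR of data positions = 0⊕0⊕0⊕0⊕1⊕0⊕1⊕1⊕0⊕1⊕1⊕0⊕0⊕0⊕0 = 1
p2 (pos 2,3,6,7,10,11,14,15,18,19,22,23,26,27,30,31): XOR of data positions = 0⊕1⊕0⊕1⊕1⊕0⊕1⊕0⊕0⊕1⊕1⊕1⊕0⊕0⊕0 = 1
p4 (pos 4,5,6,7,12,13,14,15,20,21,22,23,28,29,30,31): XOR of data positions = 0⊕1⊕0⊕0⊕0⊕0⊕1⊕0⊕1⊕1⊕1⊕1⊕0⊕0⊕0 = 0
p8 (pos 8,9,10,11,12,13,14,15,24,25,26,27,28,29,30,31): XOR of data positions = 0⊕1⊕1⊕0⊕0⊕0⊕1⊕1⊕0⊕1⊕0⊕1⊕0⊕0⊕0 = 0
p16 (pos 16,17,18,19,20,21,22,23,24,25,26,27,28,29,30,31): XOR of data positions = 1⊕0⊕0⊕0⊕1⊕1⊕1⊕1⊕0⊕1⊕0⊕1⊕0⊕0⊕0 = 1
Codeword: 1100010001100011100011110101000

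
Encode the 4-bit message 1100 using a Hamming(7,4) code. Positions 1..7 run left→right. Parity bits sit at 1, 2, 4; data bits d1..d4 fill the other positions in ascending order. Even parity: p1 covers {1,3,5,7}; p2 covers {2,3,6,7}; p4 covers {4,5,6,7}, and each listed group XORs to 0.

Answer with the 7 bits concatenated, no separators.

Place data at non-parity positions: p1 p2 1 p4 1 0 0
p1 (pos 1,3,5,7): XOR of data positions = 1⊕1⊕0 = 0
p2 (pos 2,3,6,7): XOR of data positions = 1⊕0⊕0 = 1
p4 (pos 4,5,6,7): XOR of data positions = 1⊕0⊕0 = 1
Codeword: 0111100

0111100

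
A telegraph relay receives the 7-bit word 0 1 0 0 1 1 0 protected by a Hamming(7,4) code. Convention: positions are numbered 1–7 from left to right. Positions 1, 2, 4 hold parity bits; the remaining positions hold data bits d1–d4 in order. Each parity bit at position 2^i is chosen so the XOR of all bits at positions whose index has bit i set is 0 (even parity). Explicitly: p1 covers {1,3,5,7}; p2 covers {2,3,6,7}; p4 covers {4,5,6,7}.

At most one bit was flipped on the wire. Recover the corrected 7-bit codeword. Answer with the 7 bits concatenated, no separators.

1100110

s1 (pos 1,3,5,7): 0⊕0⊕1⊕0 = 1
s2 (pos 2,3,6,7): 1⊕0⊕1⊕0 = 0
s4 (pos 4,5,6,7): 0⊕1⊕1⊕0 = 0
Syndrome s4…s1 = 001 → error at position 1.
Flip position 1: 0100110 → 1100110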